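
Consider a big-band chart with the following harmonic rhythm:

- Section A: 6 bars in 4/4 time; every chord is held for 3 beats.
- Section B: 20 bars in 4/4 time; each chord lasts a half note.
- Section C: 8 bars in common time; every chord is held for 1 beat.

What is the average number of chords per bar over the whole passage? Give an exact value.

A: 6 bars of 4 beats is 24 beats; at 3 beats each that's 8 chords.
B: 20 bars of 4 beats is 80 beats; at 2 beats each that's 40 chords.
C: 8 bars of 4 beats is 32 beats; at 1 beat each that's 32 chords.
Overall: 80 chords over 34 bars → 80/34 = 40/17 chords per bar.

40/17 chords per bar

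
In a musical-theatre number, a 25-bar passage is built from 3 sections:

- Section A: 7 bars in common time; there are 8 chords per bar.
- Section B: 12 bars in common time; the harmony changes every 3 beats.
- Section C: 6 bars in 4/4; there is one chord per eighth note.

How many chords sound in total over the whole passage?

120 chords

A: 7·4 = 28 beats, 28/0.5 = 56 chords.
B: 12·4 = 48 beats, 48/3 = 16 chords.
C: 6·4 = 24 beats, 24/0.5 = 48 chords.
Total: 56 + 16 + 48 = 120.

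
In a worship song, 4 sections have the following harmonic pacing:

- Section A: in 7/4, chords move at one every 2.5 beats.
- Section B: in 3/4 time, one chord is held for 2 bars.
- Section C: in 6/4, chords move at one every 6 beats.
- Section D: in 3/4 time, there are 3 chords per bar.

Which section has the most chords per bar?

A: 7/2.5 = 2.8 chords/bar.
B: 3/6 = 0.5 chords/bar.
C: 6/6 = 1 chord/bar.
D: 3/1 = 3 chords/bar.
Fastest is D at 3 chords/bar.

Section D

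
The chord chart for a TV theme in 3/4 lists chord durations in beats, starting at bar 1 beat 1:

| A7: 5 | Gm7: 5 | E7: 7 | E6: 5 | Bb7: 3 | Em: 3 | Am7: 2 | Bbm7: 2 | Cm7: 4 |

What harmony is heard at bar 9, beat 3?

Beat 3 of bar 9 is beat (9−1)×3 + 3 = 27 overall.
Running totals: A7 ends at 5, Gm7 ends at 10, E7 ends at 17, E6 ends at 22, Bb7 ends at 25, Em ends at 28.
Beat 27 falls within Em.

Em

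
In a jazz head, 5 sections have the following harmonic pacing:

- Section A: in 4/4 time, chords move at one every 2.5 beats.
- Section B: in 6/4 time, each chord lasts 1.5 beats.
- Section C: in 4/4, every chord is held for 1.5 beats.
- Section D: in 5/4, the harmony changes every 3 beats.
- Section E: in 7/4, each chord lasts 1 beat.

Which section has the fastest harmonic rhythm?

Section E

A: 4/2.5 = 1.6 chords/bar.
B: 6/1.5 = 4 chords/bar.
C: 4/1.5 = 8/3 chords/bar.
D: 5/3 = 5/3 chords/bar.
E: 7/1 = 7 chords/bar.
Fastest is E at 7 chords/bar.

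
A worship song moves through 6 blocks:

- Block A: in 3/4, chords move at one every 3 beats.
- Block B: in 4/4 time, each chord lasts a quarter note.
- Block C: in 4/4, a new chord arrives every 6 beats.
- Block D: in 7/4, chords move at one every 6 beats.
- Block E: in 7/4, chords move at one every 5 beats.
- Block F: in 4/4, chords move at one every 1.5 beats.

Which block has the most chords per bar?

A: each chord is 3 beats in 3/4, so 1 per bar.
B: each chord is 1 beat in 4/4, so 4 per bar.
C: each chord is 6 beats in 4/4, so 2/3 per bar.
D: each chord is 6 beats in 7/4, so 7/6 per bar.
E: each chord is 5 beats in 7/4, so 1.4 per bar.
F: each chord is 1.5 beats in 4/4, so 8/3 per bar.
Fastest is B at 4 chords/bar.

Block B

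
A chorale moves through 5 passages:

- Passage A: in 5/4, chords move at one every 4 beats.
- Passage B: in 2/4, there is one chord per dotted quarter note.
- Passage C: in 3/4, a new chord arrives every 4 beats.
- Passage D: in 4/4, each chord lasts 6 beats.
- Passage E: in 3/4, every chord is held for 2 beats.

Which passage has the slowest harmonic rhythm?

A: 5 beats/bar ÷ 4 beats/chord = 1.25 chords/bar.
B: 2 beats/bar ÷ 1.5 beats/chord = 4/3 chords/bar.
C: 3 beats/bar ÷ 4 beats/chord = 0.75 chords/bar.
D: 4 beats/bar ÷ 6 beats/chord = 2/3 chords/bar.
E: 3 beats/bar ÷ 2 beats/chord = 1.5 chords/bar.
Slowest is D at 2/3 chords/bar.

Passage D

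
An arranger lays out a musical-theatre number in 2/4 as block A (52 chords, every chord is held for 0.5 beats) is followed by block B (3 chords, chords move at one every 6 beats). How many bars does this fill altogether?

A: 52 × 0.5 = 26 beats = 13 bars.
B: 3 × 6 = 18 beats = 9 bars.
Total: 13 + 9 = 22 bars.

22 bars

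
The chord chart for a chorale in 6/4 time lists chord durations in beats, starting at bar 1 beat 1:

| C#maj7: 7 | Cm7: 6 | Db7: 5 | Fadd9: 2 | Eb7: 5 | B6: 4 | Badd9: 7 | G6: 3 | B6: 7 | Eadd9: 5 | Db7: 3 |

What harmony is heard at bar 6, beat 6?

Badd9

Beat 6 of bar 6 is beat (6−1)×6 + 6 = 36 overall.
Running totals: C#maj7 ends at 7, Cm7 ends at 13, Db7 ends at 18, Fadd9 ends at 20, Eb7 ends at 25, B6 ends at 29, Badd9 ends at 36.
Beat 36 falls within Badd9.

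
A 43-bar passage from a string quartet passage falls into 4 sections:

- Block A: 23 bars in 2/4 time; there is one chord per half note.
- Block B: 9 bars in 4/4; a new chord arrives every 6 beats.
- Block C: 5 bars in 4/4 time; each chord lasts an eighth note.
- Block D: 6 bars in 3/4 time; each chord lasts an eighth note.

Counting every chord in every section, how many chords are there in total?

105 chords

A: 23·2 = 46 beats, 46/2 = 23 chords.
B: 9·4 = 36 beats, 36/6 = 6 chords.
C: 5·4 = 20 beats, 20/0.5 = 40 chords.
D: 6·3 = 18 beats, 18/0.5 = 36 chords.
Total: 23 + 6 + 40 + 36 = 105.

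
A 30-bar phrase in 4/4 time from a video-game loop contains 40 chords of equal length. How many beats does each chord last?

3 beats

30 bars × 4 beats/bar = 120 beats total.
120 beats ÷ 40 chords = 3 beats per chord.
(That is a dotted half note.)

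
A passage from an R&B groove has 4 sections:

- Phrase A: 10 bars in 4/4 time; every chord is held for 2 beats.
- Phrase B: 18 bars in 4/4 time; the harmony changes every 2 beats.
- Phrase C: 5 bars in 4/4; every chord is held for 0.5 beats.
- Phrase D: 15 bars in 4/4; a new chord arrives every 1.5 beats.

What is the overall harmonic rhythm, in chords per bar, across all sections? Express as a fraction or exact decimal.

A: 10 bars of 4 beats is 40 beats; at 2 beats each that's 20 chords.
B: 18 bars of 4 beats is 72 beats; at 2 beats each that's 36 chords.
C: 5 bars of 4 beats is 20 beats; at 0.5 beats each that's 40 chords.
D: 15 bars of 4 beats is 60 beats; at 1.5 beats each that's 40 chords.
Overall: 136 chords over 48 bars → 136/48 = 17/6 chords per bar.

17/6 chords per bar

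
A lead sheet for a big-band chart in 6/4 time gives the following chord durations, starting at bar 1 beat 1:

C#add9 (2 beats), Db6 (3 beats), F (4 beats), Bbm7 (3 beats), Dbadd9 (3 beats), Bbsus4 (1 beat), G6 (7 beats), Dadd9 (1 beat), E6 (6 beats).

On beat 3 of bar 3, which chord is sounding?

Beat 3 of bar 3 is beat (3−1)×6 + 3 = 15 overall.
Running totals: C#add9 ends at 2, Db6 ends at 5, F ends at 9, Bbm7 ends at 12, Dbadd9 ends at 15.
Beat 15 falls within Dbadd9.

Dbadd9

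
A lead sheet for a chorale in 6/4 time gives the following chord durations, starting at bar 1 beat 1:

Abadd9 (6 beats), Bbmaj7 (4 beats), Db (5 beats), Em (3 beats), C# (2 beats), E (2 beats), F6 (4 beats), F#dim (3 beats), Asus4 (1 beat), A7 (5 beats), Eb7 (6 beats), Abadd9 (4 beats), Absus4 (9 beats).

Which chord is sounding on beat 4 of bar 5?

Beat 4 of bar 5 is beat (5−1)×6 + 4 = 28 overall.
Running totals: Abadd9 ends at 6, Bbmaj7 ends at 10, Db ends at 15, Em ends at 18, C# ends at 20, E ends at 22, F6 ends at 26, F#dim ends at 29.
Beat 28 falls within F#dim.

F#dim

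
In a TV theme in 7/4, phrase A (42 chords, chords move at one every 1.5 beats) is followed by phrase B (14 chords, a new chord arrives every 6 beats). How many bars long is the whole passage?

A: 42 × 1.5 = 63 beats = 9 bars.
B: 14 × 6 = 84 beats = 12 bars.
Total: 9 + 12 = 21 bars.

21 bars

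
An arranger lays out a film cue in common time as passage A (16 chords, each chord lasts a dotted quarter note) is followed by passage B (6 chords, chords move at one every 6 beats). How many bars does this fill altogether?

15 bars

A: 16 × 1.5 = 24 beats = 6 bars.
B: 6 × 6 = 36 beats = 9 bars.
Total: 6 + 9 = 15 bars.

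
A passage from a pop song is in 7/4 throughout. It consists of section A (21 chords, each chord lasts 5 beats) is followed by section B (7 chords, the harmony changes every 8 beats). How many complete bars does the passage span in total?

A: 21 × 5 = 105 beats = 15 bars.
B: 7 × 8 = 56 beats = 8 bars.
Total: 15 + 8 = 23 bars.

23 bars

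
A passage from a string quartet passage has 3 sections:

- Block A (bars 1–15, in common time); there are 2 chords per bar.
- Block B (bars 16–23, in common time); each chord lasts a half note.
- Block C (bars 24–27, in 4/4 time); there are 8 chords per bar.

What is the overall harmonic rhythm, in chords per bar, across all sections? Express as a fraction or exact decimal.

26/9 chords per bar

A: 15 × 4 = 60 beats ÷ 2 = 30 chords.
B: 8 × 4 = 32 beats ÷ 2 = 16 chords.
C: 4 × 4 = 16 beats ÷ 0.5 = 32 chords.
Overall: 78 chords over 27 bars → 78/27 = 26/9 chords per bar.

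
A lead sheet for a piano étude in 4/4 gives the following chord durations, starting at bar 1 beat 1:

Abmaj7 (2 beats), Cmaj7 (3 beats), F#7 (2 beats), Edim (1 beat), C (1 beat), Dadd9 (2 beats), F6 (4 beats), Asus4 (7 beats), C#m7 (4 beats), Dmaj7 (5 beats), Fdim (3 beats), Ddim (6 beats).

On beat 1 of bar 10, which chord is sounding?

Beat 1 of bar 10 is beat (10−1)×4 + 1 = 37 overall.
Running totals: Abmaj7 ends at 2, Cmaj7 ends at 5, F#7 ends at 7, Edim ends at 8, C ends at 9, Dadd9 ends at 11, F6 ends at 15, Asus4 ends at 22, C#m7 ends at 26, Dmaj7 ends at 31, Fdim ends at 34, Ddim ends at 40.
Beat 37 falls within Ddim.

Ddim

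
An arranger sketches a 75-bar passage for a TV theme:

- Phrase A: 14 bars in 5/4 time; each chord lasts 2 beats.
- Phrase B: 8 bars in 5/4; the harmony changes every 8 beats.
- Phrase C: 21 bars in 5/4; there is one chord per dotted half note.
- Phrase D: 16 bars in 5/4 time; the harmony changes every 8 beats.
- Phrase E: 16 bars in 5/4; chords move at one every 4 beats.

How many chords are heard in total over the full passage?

A has 70 beats and chords last 2 each, so 35 chords.
B has 40 beats and chords last 8 each, so 5 chords.
C has 105 beats and chords last 3 each, so 35 chords.
D has 80 beats and chords last 8 each, so 10 chords.
E has 80 beats and chords last 4 each, so 20 chords.
Total: 35 + 5 + 35 + 10 + 20 = 105.

105 chords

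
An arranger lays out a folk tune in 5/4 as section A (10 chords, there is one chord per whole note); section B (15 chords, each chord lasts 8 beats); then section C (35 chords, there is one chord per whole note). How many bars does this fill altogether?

A: 10 × 4 = 40 beats = 8 bars.
B: 15 × 8 = 120 beats = 24 bars.
C: 35 × 4 = 140 beats = 28 bars.
Total: 8 + 24 + 28 = 60 bars.

60 bars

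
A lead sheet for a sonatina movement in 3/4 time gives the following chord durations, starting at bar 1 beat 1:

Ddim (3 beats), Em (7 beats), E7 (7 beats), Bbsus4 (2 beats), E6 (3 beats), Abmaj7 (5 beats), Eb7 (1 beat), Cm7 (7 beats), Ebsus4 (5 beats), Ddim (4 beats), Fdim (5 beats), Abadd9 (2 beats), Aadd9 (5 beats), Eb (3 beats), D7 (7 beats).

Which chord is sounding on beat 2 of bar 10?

Cm7

Beat 2 of bar 10 is beat (10−1)×3 + 2 = 29 overall.
Running totals: Ddim ends at 3, Em ends at 10, E7 ends at 17, Bbsus4 ends at 19, E6 ends at 22, Abmaj7 ends at 27, Eb7 ends at 28, Cm7 ends at 35.
Beat 29 falls within Cm7.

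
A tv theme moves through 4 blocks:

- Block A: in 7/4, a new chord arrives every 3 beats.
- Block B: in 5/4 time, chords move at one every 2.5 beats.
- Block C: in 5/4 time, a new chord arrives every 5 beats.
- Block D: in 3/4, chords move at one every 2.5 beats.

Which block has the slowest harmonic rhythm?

Block C

A: 7 beats/bar ÷ 3 beats/chord = 7/3 chords/bar.
B: 5 beats/bar ÷ 2.5 beats/chord = 2 chords/bar.
C: 5 beats/bar ÷ 5 beats/chord = 1 chord/bar.
D: 3 beats/bar ÷ 2.5 beats/chord = 1.2 chords/bar.
Slowest is C at 1 chords/bar.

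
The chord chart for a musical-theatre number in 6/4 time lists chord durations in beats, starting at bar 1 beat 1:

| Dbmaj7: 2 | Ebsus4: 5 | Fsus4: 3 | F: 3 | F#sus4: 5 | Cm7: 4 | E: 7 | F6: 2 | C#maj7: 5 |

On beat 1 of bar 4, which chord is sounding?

Cm7

Beat 1 of bar 4 is beat (4−1)×6 + 1 = 19 overall.
Running totals: Dbmaj7 ends at 2, Ebsus4 ends at 7, Fsus4 ends at 10, F ends at 13, F#sus4 ends at 18, Cm7 ends at 22.
Beat 19 falls within Cm7.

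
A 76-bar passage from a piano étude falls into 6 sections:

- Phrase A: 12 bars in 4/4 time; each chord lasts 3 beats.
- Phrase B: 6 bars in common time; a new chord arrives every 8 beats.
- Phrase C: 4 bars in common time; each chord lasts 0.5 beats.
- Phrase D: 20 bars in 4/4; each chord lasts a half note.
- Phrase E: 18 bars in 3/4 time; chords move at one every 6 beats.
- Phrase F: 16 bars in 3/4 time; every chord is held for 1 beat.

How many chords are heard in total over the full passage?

148 chords

A: 12·4 = 48 beats, 48/3 = 16 chords.
B: 6·4 = 24 beats, 24/8 = 3 chords.
C: 4·4 = 16 beats, 16/0.5 = 32 chords.
D: 20·4 = 80 beats, 80/2 = 40 chords.
E: 18·3 = 54 beats, 54/6 = 9 chords.
F: 16·3 = 48 beats, 48/1 = 48 chords.
Total: 16 + 3 + 32 + 40 + 9 + 48 = 148.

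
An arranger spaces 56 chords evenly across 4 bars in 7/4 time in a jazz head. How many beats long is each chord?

4 bars × 7 beats/bar = 28 beats total.
28 beats ÷ 56 chords = 0.5 beats per chord.
(That is an eighth note.)

0.5 beats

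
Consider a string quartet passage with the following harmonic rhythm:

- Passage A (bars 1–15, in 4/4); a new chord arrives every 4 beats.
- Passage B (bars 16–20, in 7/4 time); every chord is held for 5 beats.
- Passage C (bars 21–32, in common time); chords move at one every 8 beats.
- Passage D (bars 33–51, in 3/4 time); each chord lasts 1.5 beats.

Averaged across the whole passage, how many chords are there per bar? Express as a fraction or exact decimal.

22/17 chords per bar

A: 15 × 4 = 60 beats ÷ 4 = 15 chords.
B: 5 × 7 = 35 beats ÷ 5 = 7 chords.
C: 12 × 4 = 48 beats ÷ 8 = 6 chords.
D: 19 × 3 = 57 beats ÷ 1.5 = 38 chords.
Overall: 66 chords over 51 bars → 66/51 = 22/17 chords per bar.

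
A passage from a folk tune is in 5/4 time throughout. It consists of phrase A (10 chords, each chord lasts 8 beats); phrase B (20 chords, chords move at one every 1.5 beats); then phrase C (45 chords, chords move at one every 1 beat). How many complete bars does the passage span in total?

A: 10 × 8 = 80 beats = 16 bars.
B: 20 × 1.5 = 30 beats = 6 bars.
C: 45 × 1 = 45 beats = 9 bars.
Total: 16 + 6 + 9 = 31 bars.

31 bars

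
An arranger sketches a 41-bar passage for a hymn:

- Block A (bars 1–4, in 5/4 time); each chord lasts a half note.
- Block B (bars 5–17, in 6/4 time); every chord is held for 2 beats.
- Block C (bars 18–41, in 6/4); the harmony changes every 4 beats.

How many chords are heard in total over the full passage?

A: 4 bars × 5 beats = 20 beats; 2 beats/chord → 10 chords.
B: 13 bars × 6 beats = 78 beats; 2 beats/chord → 39 chords.
C: 24 bars × 6 beats = 144 beats; 4 beats/chord → 36 chords.
Total: 10 + 39 + 36 = 85.

85 chords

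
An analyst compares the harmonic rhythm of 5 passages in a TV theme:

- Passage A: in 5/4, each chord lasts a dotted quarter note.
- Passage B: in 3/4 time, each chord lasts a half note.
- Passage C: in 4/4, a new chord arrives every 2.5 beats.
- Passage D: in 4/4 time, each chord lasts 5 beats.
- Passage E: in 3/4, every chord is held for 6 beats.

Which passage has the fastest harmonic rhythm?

Passage A

A: 5 beats/bar ÷ 1.5 beats/chord = 10/3 chords/bar.
B: 3 beats/bar ÷ 2 beats/chord = 1.5 chords/bar.
C: 4 beats/bar ÷ 2.5 beats/chord = 1.6 chords/bar.
D: 4 beats/bar ÷ 5 beats/chord = 0.8 chords/bar.
E: 3 beats/bar ÷ 6 beats/chord = 0.5 chords/bar.
Fastest is A at 10/3 chords/bar.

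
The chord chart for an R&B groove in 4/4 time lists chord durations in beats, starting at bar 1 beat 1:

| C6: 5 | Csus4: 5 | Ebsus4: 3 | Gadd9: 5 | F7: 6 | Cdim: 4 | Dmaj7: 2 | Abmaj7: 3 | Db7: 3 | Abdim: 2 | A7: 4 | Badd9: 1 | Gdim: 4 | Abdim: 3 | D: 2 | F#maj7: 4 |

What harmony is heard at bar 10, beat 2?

Abdim

Beat 2 of bar 10 is beat (10−1)×4 + 2 = 38 overall.
Running totals: C6 ends at 5, Csus4 ends at 10, Ebsus4 ends at 13, Gadd9 ends at 18, F7 ends at 24, Cdim ends at 28, Dmaj7 ends at 30, Abmaj7 ends at 33, Db7 ends at 36, Abdim ends at 38.
Beat 38 falls within Abdim.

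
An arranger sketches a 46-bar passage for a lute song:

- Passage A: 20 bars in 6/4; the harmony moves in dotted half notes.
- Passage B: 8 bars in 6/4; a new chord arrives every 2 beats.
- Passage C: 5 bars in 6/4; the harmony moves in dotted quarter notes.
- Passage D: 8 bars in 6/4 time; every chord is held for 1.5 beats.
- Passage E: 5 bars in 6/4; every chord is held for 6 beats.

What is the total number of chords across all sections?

A: 20·6 = 120 beats, 120/3 = 40 chords.
B: 8·6 = 48 beats, 48/2 = 24 chords.
C: 5·6 = 30 beats, 30/1.5 = 20 chords.
D: 8·6 = 48 beats, 48/1.5 = 32 chords.
E: 5·6 = 30 beats, 30/6 = 5 chords.
Total: 40 + 24 + 20 + 32 + 5 = 121.

121 chords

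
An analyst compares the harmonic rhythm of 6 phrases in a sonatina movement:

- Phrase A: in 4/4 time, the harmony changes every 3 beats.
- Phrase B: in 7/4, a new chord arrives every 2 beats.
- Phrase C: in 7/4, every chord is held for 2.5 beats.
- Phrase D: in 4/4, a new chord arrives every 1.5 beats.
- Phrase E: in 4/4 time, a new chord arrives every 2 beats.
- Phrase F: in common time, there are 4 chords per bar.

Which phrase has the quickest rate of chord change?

A: 4 beats/bar ÷ 3 beats/chord = 4/3 chords/bar.
B: 7 beats/bar ÷ 2 beats/chord = 3.5 chords/bar.
C: 7 beats/bar ÷ 2.5 beats/chord = 2.8 chords/bar.
D: 4 beats/bar ÷ 1.5 beats/chord = 8/3 chords/bar.
E: 4 beats/bar ÷ 2 beats/chord = 2 chords/bar.
F: 4 beats/bar ÷ 1 beat/chord = 4 chords/bar.
Fastest is F at 4 chords/bar.

Phrase F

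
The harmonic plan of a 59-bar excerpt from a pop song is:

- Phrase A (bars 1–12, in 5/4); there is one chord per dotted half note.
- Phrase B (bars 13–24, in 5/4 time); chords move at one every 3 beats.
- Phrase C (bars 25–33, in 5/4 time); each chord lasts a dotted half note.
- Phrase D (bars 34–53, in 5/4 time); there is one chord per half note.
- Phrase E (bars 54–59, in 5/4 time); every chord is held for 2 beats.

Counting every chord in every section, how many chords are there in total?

120 chords

A: 12·5 = 60 beats, 60/3 = 20 chords.
B: 12·5 = 60 beats, 60/3 = 20 chords.
C: 9·5 = 45 beats, 45/3 = 15 chords.
D: 20·5 = 100 beats, 100/2 = 50 chords.
E: 6·5 = 30 beats, 30/2 = 15 chords.
Total: 20 + 20 + 15 + 50 + 15 = 120.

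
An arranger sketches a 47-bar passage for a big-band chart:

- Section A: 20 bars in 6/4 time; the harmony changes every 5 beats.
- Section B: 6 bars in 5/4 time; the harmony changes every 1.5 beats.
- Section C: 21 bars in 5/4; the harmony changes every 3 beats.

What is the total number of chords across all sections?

A: 20 bars × 6 beats = 120 beats; 5 beats/chord → 24 chords.
B: 6 bars × 5 beats = 30 beats; 1.5 beats/chord → 20 chords.
C: 21 bars × 5 beats = 105 beats; 3 beats/chord → 35 chords.
Total: 24 + 20 + 35 = 79.

79 chords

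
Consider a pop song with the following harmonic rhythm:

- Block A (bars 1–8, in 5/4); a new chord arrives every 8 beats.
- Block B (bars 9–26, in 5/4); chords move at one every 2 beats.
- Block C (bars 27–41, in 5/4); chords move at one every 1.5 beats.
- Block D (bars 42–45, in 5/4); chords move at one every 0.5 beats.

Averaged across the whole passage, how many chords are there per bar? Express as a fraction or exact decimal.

28/9 chords per bar

A: 8 bars of 5 beats is 40 beats; at 8 beats each that's 5 chords.
B: 18 bars of 5 beats is 90 beats; at 2 beats each that's 45 chords.
C: 15 bars of 5 beats is 75 beats; at 1.5 beats each that's 50 chords.
D: 4 bars of 5 beats is 20 beats; at 0.5 beats each that's 40 chords.
Overall: 140 chords over 45 bars → 140/45 = 28/9 chords per bar.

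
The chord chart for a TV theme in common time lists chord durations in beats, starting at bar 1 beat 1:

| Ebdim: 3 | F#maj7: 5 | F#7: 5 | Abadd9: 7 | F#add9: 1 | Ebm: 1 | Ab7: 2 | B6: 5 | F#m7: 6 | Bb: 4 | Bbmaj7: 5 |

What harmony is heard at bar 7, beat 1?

B6

Beat 1 of bar 7 is beat (7−1)×4 + 1 = 25 overall.
Running totals: Ebdim ends at 3, F#maj7 ends at 8, F#7 ends at 13, Abadd9 ends at 20, F#add9 ends at 21, Ebm ends at 22, Ab7 ends at 24, B6 ends at 29.
Beat 25 falls within B6.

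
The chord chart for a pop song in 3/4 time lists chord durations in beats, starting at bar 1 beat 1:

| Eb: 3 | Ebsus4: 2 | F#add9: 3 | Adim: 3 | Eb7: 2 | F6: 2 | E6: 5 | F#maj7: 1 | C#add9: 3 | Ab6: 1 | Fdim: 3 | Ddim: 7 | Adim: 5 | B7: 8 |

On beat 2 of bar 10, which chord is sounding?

Beat 2 of bar 10 is beat (10−1)×3 + 2 = 29 overall.
Running totals: Eb ends at 3, Ebsus4 ends at 5, F#add9 ends at 8, Adim ends at 11, Eb7 ends at 13, F6 ends at 15, E6 ends at 20, F#maj7 ends at 21, C#add9 ends at 24, Ab6 ends at 25, Fdim ends at 28, Ddim ends at 35.
Beat 29 falls within Ddim.

Ddim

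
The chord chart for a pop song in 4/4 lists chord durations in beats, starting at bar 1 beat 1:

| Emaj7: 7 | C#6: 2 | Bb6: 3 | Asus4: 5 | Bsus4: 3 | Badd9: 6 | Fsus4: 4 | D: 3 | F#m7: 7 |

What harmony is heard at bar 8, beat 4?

Beat 4 of bar 8 is beat (8−1)×4 + 4 = 32 overall.
Running totals: Emaj7 ends at 7, C#6 ends at 9, Bb6 ends at 12, Asus4 ends at 17, Bsus4 ends at 20, Badd9 ends at 26, Fsus4 ends at 30, D ends at 33.
Beat 32 falls within D.

D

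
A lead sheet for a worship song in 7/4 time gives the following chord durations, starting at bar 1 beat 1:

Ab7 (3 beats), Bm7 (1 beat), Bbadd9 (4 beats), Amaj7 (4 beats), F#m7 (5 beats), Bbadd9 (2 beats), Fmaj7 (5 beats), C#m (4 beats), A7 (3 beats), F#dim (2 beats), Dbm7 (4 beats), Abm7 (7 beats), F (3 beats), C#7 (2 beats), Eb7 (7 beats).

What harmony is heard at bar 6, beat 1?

Dbm7

Beat 1 of bar 6 is beat (6−1)×7 + 1 = 36 overall.
Running totals: Ab7 ends at 3, Bm7 ends at 4, Bbadd9 ends at 8, Amaj7 ends at 12, F#m7 ends at 17, Bbadd9 ends at 19, Fmaj7 ends at 24, C#m ends at 28, A7 ends at 31, F#dim ends at 33, Dbm7 ends at 37.
Beat 36 falls within Dbm7.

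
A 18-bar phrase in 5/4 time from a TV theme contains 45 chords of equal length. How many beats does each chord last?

2 beats

18 bars × 5 beats/bar = 90 beats total.
90 beats ÷ 45 chords = 2 beats per chord.
(That is a half note.)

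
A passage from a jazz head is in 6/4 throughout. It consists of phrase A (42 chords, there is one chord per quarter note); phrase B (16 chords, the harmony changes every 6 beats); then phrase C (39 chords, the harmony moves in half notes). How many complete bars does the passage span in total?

A: 42 × 1 = 42 beats = 7 bars.
B: 16 × 6 = 96 beats = 16 bars.
C: 39 × 2 = 78 beats = 13 bars.
Total: 7 + 16 + 13 = 36 bars.

36 bars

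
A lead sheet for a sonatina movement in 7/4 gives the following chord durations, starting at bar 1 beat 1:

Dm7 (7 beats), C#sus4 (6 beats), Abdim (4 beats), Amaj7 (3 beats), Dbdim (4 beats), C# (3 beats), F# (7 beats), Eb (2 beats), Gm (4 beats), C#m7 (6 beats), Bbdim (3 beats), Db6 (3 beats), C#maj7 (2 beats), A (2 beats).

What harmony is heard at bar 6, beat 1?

Beat 1 of bar 6 is beat (6−1)×7 + 1 = 36 overall.
Running totals: Dm7 ends at 7, C#sus4 ends at 13, Abdim ends at 17, Amaj7 ends at 20, Dbdim ends at 24, C# ends at 27, F# ends at 34, Eb ends at 36.
Beat 36 falls within Eb.

Eb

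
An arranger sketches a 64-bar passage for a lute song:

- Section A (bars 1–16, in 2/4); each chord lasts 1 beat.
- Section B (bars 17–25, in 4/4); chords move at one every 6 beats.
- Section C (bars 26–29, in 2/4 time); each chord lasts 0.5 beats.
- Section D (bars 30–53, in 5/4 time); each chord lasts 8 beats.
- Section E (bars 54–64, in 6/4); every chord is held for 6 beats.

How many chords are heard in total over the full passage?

80 chords

A: 16 bars × 2 beats = 32 beats; 1 beat/chord → 32 chords.
B: 9 bars × 4 beats = 36 beats; 6 beats/chord → 6 chords.
C: 4 bars × 2 beats = 8 beats; 0.5 beats/chord → 16 chords.
D: 24 bars × 5 beats = 120 beats; 8 beats/chord → 15 chords.
E: 11 bars × 6 beats = 66 beats; 6 beats/chord → 11 chords.
Total: 32 + 6 + 16 + 15 + 11 = 80.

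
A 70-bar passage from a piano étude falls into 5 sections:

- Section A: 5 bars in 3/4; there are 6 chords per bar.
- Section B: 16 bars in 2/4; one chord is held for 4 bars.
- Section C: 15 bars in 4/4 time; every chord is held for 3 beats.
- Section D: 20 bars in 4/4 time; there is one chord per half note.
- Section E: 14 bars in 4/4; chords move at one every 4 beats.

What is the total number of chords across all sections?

108 chords

A: 5·3 = 15 beats, 15/0.5 = 30 chords.
B: 16·2 = 32 beats, 32/8 = 4 chords.
C: 15·4 = 60 beats, 60/3 = 20 chords.
D: 20·4 = 80 beats, 80/2 = 40 chords.
E: 14·4 = 56 beats, 56/4 = 14 chords.
Total: 30 + 4 + 20 + 40 + 14 = 108.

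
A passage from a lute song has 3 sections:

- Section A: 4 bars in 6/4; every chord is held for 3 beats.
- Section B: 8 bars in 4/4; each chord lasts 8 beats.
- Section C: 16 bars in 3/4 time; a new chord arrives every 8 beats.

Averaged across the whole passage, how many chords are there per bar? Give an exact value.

9/14 chords per bar

A: 4 bars of 6 beats is 24 beats; at 3 beats each that's 8 chords.
B: 8 bars of 4 beats is 32 beats; at 8 beats each that's 4 chords.
C: 16 bars of 3 beats is 48 beats; at 8 beats each that's 6 chords.
Overall: 18 chords over 28 bars → 18/28 = 9/14 chords per bar.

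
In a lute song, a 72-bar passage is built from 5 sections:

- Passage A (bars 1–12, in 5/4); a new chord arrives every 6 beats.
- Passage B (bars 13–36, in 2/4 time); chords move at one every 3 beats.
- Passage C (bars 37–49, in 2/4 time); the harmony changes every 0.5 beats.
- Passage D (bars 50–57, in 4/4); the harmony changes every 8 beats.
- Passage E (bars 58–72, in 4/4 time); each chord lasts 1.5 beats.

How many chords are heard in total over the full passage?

A has 60 beats and chords last 6 each, so 10 chords.
B has 48 beats and chords last 3 each, so 16 chords.
C has 26 beats and chords last 0.5 each, so 52 chords.
D has 32 beats and chords last 8 each, so 4 chords.
E has 60 beats and chords last 1.5 each, so 40 chords.
Total: 10 + 16 + 52 + 4 + 40 = 122.

122 chords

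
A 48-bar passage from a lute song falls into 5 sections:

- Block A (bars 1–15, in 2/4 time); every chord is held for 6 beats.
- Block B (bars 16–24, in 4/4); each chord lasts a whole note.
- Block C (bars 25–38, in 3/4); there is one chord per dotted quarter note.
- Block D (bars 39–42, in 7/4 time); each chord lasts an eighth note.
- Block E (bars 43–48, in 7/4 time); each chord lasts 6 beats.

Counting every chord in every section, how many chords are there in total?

105 chords

A: 15 bars × 2 beats = 30 beats; 6 beats/chord → 5 chords.
B: 9 bars × 4 beats = 36 beats; 4 beats/chord → 9 chords.
C: 14 bars × 3 beats = 42 beats; 1.5 beats/chord → 28 chords.
D: 4 bars × 7 beats = 28 beats; 0.5 beats/chord → 56 chords.
E: 6 bars × 7 beats = 42 beats; 6 beats/chord → 7 chords.
Total: 5 + 9 + 28 + 56 + 7 = 105.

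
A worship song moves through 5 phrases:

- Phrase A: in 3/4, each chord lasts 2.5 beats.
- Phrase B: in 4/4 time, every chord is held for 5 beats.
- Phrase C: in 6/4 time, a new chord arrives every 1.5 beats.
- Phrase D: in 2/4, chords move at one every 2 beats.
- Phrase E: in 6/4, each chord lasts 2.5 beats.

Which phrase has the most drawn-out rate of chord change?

Phrase B

A: 3/2.5 = 1.2 chords/bar.
B: 4/5 = 0.8 chords/bar.
C: 6/1.5 = 4 chords/bar.
D: 2/2 = 1 chord/bar.
E: 6/2.5 = 2.4 chords/bar.
Slowest is B at 0.8 chords/bar.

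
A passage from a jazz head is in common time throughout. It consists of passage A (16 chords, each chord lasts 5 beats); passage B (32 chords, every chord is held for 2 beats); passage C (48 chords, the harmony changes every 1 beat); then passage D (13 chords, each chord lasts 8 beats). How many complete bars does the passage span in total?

74 bars

A: 16 × 5 = 80 beats = 20 bars.
B: 32 × 2 = 64 beats = 16 bars.
C: 48 × 1 = 48 beats = 12 bars.
D: 13 × 8 = 104 beats = 26 bars.
Total: 20 + 16 + 12 + 26 = 74 bars.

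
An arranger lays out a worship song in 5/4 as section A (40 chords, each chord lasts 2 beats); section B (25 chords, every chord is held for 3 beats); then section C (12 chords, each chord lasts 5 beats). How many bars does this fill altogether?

43 bars

A: 40 × 2 = 80 beats = 16 bars.
B: 25 × 3 = 75 beats = 15 bars.
C: 12 × 5 = 60 beats = 12 bars.
Total: 16 + 15 + 12 = 43 bars.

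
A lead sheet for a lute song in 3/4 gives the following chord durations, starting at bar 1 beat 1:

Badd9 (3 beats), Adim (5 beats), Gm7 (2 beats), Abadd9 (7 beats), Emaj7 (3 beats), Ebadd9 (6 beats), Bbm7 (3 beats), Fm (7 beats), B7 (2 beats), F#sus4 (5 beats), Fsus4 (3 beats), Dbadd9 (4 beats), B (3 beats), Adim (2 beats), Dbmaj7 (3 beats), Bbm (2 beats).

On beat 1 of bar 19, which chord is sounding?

Adim

Beat 1 of bar 19 is beat (19−1)×3 + 1 = 55 overall.
Running totals: Badd9 ends at 3, Adim ends at 8, Gm7 ends at 10, Abadd9 ends at 17, Emaj7 ends at 20, Ebadd9 ends at 26, Bbm7 ends at 29, Fm ends at 36, B7 ends at 38, F#sus4 ends at 43, Fsus4 ends at 46, Dbadd9 ends at 50, B ends at 53, Adim ends at 55.
Beat 55 falls within Adim.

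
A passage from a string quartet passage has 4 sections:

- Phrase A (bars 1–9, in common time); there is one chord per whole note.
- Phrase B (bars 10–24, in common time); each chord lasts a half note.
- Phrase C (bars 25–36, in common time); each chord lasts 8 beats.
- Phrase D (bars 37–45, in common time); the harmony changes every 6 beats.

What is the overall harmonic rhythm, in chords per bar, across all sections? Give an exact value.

A: 9 bars of 4 beats is 36 beats; at 4 beats each that's 9 chords.
B: 15 bars of 4 beats is 60 beats; at 2 beats each that's 30 chords.
C: 12 bars of 4 beats is 48 beats; at 8 beats each that's 6 chords.
D: 9 bars of 4 beats is 36 beats; at 6 beats each that's 6 chords.
Overall: 51 chords over 45 bars → 51/45 = 17/15 chords per bar.

17/15 chords per bar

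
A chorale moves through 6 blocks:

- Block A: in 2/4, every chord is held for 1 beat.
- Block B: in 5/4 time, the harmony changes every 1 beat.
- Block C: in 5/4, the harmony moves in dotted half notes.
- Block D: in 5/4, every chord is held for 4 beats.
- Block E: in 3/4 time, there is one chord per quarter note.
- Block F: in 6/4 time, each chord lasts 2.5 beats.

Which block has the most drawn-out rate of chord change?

Block D

A: each chord is 1 beat in 2/4, so 2 per bar.
B: each chord is 1 beat in 5/4, so 5 per bar.
C: each chord is 3 beats in 5/4, so 5/3 per bar.
D: each chord is 4 beats in 5/4, so 1.25 per bar.
E: each chord is 1 beat in 3/4, so 3 per bar.
F: each chord is 2.5 beats in 6/4, so 2.4 per bar.
Slowest is D at 1.25 chords/bar.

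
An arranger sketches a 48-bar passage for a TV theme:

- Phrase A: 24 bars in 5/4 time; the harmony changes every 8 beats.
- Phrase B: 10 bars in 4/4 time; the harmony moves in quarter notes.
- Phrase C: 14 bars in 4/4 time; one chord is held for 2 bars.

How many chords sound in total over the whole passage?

62 chords

A: 24 bars × 5 beats = 120 beats; 8 beats/chord → 15 chords.
B: 10 bars × 4 beats = 40 beats; 1 beat/chord → 40 chords.
C: 14 bars × 4 beats = 56 beats; 8 beats/chord → 7 chords.
Total: 15 + 40 + 7 = 62.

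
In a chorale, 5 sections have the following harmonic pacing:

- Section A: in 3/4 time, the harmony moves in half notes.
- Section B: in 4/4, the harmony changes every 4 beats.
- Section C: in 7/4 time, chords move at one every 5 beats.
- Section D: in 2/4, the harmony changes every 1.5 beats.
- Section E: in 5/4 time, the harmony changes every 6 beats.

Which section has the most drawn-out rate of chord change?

A: 3/2 = 1.5 chords/bar.
B: 4/4 = 1 chord/bar.
C: 7/5 = 1.4 chords/bar.
D: 2/1.5 = 4/3 chords/bar.
E: 5/6 = 5/6 chords/bar.
Slowest is E at 5/6 chords/bar.

Section E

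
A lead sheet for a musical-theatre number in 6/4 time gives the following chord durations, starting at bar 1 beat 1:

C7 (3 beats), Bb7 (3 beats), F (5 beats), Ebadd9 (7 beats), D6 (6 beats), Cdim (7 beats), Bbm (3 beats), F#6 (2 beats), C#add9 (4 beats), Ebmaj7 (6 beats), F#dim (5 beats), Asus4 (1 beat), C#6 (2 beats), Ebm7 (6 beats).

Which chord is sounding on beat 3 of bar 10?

Beat 3 of bar 10 is beat (10−1)×6 + 3 = 57 overall.
Running totals: C7 ends at 3, Bb7 ends at 6, F ends at 11, Ebadd9 ends at 18, D6 ends at 24, Cdim ends at 31, Bbm ends at 34, F#6 ends at 36, C#add9 ends at 40, Ebmaj7 ends at 46, F#dim ends at 51, Asus4 ends at 52, C#6 ends at 54, Ebm7 ends at 60.
Beat 57 falls within Ebm7.

Ebm7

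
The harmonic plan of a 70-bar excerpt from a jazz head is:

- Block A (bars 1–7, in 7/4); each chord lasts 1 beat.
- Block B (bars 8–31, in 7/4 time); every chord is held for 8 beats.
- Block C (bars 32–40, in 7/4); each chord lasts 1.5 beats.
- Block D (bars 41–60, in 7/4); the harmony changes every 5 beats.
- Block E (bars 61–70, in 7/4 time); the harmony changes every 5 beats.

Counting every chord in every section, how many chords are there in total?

154 chords

A: 7·7 = 49 beats, 49/1 = 49 chords.
B: 24·7 = 168 beats, 168/8 = 21 chords.
C: 9·7 = 63 beats, 63/1.5 = 42 chords.
D: 20·7 = 140 beats, 140/5 = 28 chords.
E: 10·7 = 70 beats, 70/5 = 14 chords.
Total: 49 + 21 + 42 + 28 + 14 = 154.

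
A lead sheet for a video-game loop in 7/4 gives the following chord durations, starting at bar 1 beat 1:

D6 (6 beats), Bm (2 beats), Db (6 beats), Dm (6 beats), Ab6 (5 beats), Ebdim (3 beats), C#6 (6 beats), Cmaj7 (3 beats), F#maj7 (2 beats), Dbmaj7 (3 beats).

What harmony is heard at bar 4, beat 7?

Ebdim

Beat 7 of bar 4 is beat (4−1)×7 + 7 = 28 overall.
Running totals: D6 ends at 6, Bm ends at 8, Db ends at 14, Dm ends at 20, Ab6 ends at 25, Ebdim ends at 28.
Beat 28 falls within Ebdim.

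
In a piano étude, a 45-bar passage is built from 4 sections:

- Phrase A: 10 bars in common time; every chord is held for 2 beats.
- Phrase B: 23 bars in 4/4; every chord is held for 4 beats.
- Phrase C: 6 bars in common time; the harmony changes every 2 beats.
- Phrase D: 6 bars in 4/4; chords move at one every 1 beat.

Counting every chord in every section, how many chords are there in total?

A: 10 bars × 4 beats = 40 beats; 2 beats/chord → 20 chords.
B: 23 bars × 4 beats = 92 beats; 4 beats/chord → 23 chords.
C: 6 bars × 4 beats = 24 beats; 2 beats/chord → 12 chords.
D: 6 bars × 4 beats = 24 beats; 1 beat/chord → 24 chords.
Total: 20 + 23 + 12 + 24 = 79.

79 chords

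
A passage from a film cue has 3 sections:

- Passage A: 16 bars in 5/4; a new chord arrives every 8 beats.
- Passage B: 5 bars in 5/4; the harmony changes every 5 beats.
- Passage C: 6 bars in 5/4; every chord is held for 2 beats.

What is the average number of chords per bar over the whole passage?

10/9 chords per bar

A: 16 × 5 = 80 beats ÷ 8 = 10 chords.
B: 5 × 5 = 25 beats ÷ 5 = 5 chords.
C: 6 × 5 = 30 beats ÷ 2 = 15 chords.
Overall: 30 chords over 27 bars → 30/27 = 10/9 chords per bar.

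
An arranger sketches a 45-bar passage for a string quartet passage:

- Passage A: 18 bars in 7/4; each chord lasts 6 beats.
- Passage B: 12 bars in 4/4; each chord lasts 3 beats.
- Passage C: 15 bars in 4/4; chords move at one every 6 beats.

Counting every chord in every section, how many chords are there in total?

47 chords

A: 18 bars × 7 beats = 126 beats; 6 beats/chord → 21 chords.
B: 12 bars × 4 beats = 48 beats; 3 beats/chord → 16 chords.
C: 15 bars × 4 beats = 60 beats; 6 beats/chord → 10 chords.
Total: 21 + 16 + 10 = 47.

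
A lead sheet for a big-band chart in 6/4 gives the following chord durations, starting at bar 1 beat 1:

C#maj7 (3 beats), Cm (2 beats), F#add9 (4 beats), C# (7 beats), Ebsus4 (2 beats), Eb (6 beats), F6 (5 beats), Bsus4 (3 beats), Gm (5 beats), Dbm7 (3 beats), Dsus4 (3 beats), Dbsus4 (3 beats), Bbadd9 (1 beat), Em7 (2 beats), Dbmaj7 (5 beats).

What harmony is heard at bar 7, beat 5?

Dsus4

Beat 5 of bar 7 is beat (7−1)×6 + 5 = 41 overall.
Running totals: C#maj7 ends at 3, Cm ends at 5, F#add9 ends at 9, C# ends at 16, Ebsus4 ends at 18, Eb ends at 24, F6 ends at 29, Bsus4 ends at 32, Gm ends at 37, Dbm7 ends at 40, Dsus4 ends at 43.
Beat 41 falls within Dsus4.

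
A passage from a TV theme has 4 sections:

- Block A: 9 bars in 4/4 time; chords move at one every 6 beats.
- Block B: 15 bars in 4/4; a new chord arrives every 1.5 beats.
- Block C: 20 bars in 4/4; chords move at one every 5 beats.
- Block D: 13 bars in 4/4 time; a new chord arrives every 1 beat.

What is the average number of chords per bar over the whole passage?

A: 9 × 4 = 36 beats ÷ 6 = 6 chords.
B: 15 × 4 = 60 beats ÷ 1.5 = 40 chords.
C: 20 × 4 = 80 beats ÷ 5 = 16 chords.
D: 13 × 4 = 52 beats ÷ 1 = 52 chords.
Overall: 114 chords over 57 bars → 114/57 = 2 chords per bar.

2 chords per bar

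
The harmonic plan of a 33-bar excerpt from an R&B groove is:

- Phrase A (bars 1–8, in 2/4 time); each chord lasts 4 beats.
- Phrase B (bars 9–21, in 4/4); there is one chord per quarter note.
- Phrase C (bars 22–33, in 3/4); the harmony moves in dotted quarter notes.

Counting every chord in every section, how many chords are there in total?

80 chords

A has 16 beats and chords last 4 each, so 4 chords.
B has 52 beats and chords last 1 each, so 52 chords.
C has 36 beats and chords last 1.5 each, so 24 chords.
Total: 4 + 52 + 24 = 80.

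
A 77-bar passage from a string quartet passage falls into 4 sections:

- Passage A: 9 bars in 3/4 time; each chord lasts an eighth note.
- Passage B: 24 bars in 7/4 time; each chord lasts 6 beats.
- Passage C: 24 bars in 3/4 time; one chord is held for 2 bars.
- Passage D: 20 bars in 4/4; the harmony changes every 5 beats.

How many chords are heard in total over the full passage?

A: 9 bars × 3 beats = 27 beats; 0.5 beats/chord → 54 chords.
B: 24 bars × 7 beats = 168 beats; 6 beats/chord → 28 chords.
C: 24 bars × 3 beats = 72 beats; 6 beats/chord → 12 chords.
D: 20 bars × 4 beats = 80 beats; 5 beats/chord → 16 chords.
Total: 54 + 28 + 12 + 16 = 110.

110 chords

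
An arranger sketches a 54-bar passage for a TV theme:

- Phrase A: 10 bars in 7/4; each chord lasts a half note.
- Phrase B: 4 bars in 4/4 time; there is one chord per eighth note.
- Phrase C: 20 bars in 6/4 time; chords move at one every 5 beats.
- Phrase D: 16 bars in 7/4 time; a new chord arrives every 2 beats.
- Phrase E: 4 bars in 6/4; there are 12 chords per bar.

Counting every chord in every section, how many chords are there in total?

195 chords

A: 10·7 = 70 beats, 70/2 = 35 chords.
B: 4·4 = 16 beats, 16/0.5 = 32 chords.
C: 20·6 = 120 beats, 120/5 = 24 chords.
D: 16·7 = 112 beats, 112/2 = 56 chords.
E: 4·6 = 24 beats, 24/0.5 = 48 chords.
Total: 35 + 32 + 24 + 56 + 48 = 195.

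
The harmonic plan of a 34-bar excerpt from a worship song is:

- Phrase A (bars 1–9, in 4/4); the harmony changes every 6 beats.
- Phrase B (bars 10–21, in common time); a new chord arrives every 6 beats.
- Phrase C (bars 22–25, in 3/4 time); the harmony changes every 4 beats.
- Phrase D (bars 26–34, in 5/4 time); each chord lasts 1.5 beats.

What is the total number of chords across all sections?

A has 36 beats and chords last 6 each, so 6 chords.
B has 48 beats and chords last 6 each, so 8 chords.
C has 12 beats and chords last 4 each, so 3 chords.
D has 45 beats and chords last 1.5 each, so 30 chords.
Total: 6 + 8 + 3 + 30 = 47.

47 chords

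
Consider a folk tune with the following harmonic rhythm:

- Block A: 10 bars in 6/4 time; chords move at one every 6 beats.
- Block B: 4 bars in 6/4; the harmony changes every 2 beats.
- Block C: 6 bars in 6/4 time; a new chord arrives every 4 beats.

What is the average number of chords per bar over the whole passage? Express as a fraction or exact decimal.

1.55 chords per bar

A: 10 bars of 6 beats is 60 beats; at 6 beats each that's 10 chords.
B: 4 bars of 6 beats is 24 beats; at 2 beats each that's 12 chords.
C: 6 bars of 6 beats is 36 beats; at 4 beats each that's 9 chords.
Overall: 31 chords over 20 bars → 31/20 = 1.55 chords per bar.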